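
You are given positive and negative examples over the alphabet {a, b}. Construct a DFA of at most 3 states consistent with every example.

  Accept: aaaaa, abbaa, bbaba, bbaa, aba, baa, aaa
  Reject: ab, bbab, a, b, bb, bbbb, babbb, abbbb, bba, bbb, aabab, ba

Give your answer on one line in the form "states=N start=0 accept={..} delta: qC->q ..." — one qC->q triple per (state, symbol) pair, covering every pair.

Fold the examples into a partial DFA from state 0: repeatedly fix the first undefined (state, symbol) met by the shortest-then-alphabetical prefix, trying targets in increasing order and rejecting any under which an Accept and a Reject string meet in one state with the same remainder; add a state when all current targets are rejected. Accepting states are where Accept strings end.
a: 0a undefined. 0a->0: no, aaaaa/a meet in 0. Open state 1: 0a->1.
b: 0b undefined. 0b->0: ok.
aa: 1a undefined. 1a->0: no, aaaaa/a meet in 1. 1a->1: no, aaaaa/a meet in 1. Open state 2: 1a->2.
ab: 1b undefined. 1b->0: no, bbaba/a meet in 1. 1b->1: ok.
aaa: 2a undefined. 2a->0: no, abbaa/b meet in 0. 2a->1: no, aaaaa/ab meet in 1. 2a->2: ok.
aab: 2b undefined. 2b->0: ok.
All examples now run through 3 states with every (state, symbol) defined. Accept strings end in {2}, Reject strings end in {0,1}; accept={2}.

states=3 start=0 accept={2} delta: 0a->1 0b->0 1a->2 1b->1 2a->2 2b->0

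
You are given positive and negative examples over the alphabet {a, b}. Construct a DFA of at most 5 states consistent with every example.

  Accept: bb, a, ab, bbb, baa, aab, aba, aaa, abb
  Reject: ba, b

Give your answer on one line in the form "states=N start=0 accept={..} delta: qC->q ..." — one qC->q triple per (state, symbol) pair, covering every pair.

Fold the examples into a partial DFA from state 0: repeatedly fix the first undefined (state, symbol) met by the shortest-then-alphabetical prefix, trying targets in increasing order and rejecting any under which an Accept and a Reject string meet in one state with the same remainder; add a state when all current targets are rejected. Accepting states are where Accept strings end.
a: 0a undefined. 0a->0: no, ab/b meet in 0 with "b" left. Open state 1: 0a->1.
b: 0b undefined. 0b->0: no, bb/b meet in 0. 0b->1: no, a/b meet in 1. Open state 2: 0b->2.
aa: 1a undefined. 1a->0: no, aab/b meet in 2. 1a->1: ok.
ab: 1b undefined. 1b->0: no, abb/b meet in 2. 1b->1: ok.
ba: 2a undefined. 2a->0: ok.
bb: 2b undefined. 2b->0: no, bb/ba meet in 0. 2b->1: ok.
All examples now run through 3 states with every (state, symbol) defined. Accept strings end in {1}, Reject strings end in {0,2}; accept={1}.

states=3 start=0 accept={1} delta: 0a->1 0b->2 1a->1 1b->1 2a->0 2b->1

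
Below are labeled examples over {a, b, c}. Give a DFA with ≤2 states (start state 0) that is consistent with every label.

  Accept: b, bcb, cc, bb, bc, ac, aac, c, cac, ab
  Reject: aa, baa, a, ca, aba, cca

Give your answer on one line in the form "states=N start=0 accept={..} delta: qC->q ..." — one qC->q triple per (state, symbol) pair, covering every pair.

Grow the machine one transition at a time. Run the examples from 0; the earliest place one falls off (shortest prefix, ties alphabetical) gets sent to the lowest-numbered state that keeps every Accept/Reject pair distinguishable — a pair clashes when both reach the same state with identical unread suffix — and to a fresh state only if none does.
a: 0a undefined. 0a->0: ok.
b: 0b undefined. 0b->0: no, b/aa meet in 0. Open state 1: 0b->1.
c: 0c undefined. 0c->0: no, cc/aa meet in 0. 0c->1: ok.
ba: 1a undefined. 1a->0: ok.
bb: 1b undefined. 1b->0: no, bb/aa meet in 0. 1b->1: ok.
bc: 1c undefined. 1c->0: no, cc/aa meet in 0. 1c->1: ok.
All examples now run through 2 states with every (state, symbol) defined. Accept strings end in {1}, Reject strings end in {0}; accept={1}.

states=2 start=0 accept={1} delta: 0a->0 0b->1 0c->1 1a->0 1b->1 1c->1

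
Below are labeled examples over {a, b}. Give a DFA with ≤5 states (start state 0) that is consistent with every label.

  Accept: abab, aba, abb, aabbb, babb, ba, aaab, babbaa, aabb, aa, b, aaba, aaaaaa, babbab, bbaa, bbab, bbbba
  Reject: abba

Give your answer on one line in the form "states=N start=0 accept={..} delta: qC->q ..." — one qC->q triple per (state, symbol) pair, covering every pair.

Fold the examples into a partial DFA from state 0: repeatedly fix the first undefined (state, symbol) met by the shortest-then-alphabetical prefix, trying targets in increasing order and rejecting any under which an Accept and a Reject string meet in one state with the same remainder; add a state when all current targets are rejected. Accepting states are where Accept strings end.
a: 0a undefined. 0a->0: ok.
b: 0b undefined. 0b->0: no, abab/abba meet in 0. Open state 1: 0b->1.
ba: 1a undefined. 1a->0: ok.
bb: 1b undefined. 1b->0: no, aba/abba meet in 0. 1b->1: no, aba/abba meet in 0. Open state 2: 1b->2.
bba: 2a undefined. 2a->0: no, aba/abba meet in 0. 2a->1: no, abab/abba meet in 1. 2a->2: no, abb/abba meet in 2. Open state 3: 2a->3.
bbb: 2b undefined. 2b->0: ok.
bbaa: 3a undefined. 3a->0: ok.
bbab: 3b undefined. 3b->0: ok.
All examples now run through 4 states with every (state, symbol) defined. Accept strings end in {0,1,2}, Reject strings end in {3}; accept={0,1,2}.

states=4 start=0 accept={0,1,2} delta: 0a->0 0b->1 1a->0 1b->2 2a->3 2b->0 3a->0 3b->0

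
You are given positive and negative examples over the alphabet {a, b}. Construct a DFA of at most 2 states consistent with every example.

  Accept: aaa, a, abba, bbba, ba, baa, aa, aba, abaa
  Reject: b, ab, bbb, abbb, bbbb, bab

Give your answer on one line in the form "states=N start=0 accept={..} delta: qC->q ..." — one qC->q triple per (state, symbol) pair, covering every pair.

Grow the machine one transition at a time. Run the examples from 0; the earliest place one falls off (shortest prefix, ties alphabetical) gets sent to the lowest-numbered state that keeps every Accept/Reject pair distinguishable — a pair clashes when both reach the same state with identical unread suffix — and to a fresh state only if none does.
a: 0a undefined. 0a->0: ok.
b: 0b undefined. 0b->0: no, aaa/b meet in 0. Open state 1: 0b->1.
ba: 1a undefined. 1a->0: ok.
bb: 1b undefined. 1b->0: no, aaa/bbbb meet in 0. 1b->1: ok.
All examples now run through 2 states with every (state, symbol) defined. Accept strings end in {0}, Reject strings end in {1}; accept={0}.

states=2 start=0 accept={0} delta: 0a->0 0b->1 1a->0 1b->1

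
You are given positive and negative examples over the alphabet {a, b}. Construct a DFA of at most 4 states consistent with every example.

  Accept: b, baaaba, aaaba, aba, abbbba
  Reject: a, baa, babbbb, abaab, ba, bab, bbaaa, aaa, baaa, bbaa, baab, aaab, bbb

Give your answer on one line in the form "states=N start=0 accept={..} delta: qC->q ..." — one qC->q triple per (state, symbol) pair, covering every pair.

states=4 start=0 accept={0,2} delta: 0a->1 0b->2 1a->0 1b->1 2a->3 2b->3 3a->3 3b->1

Fold the examples into a partial DFA from state 0: repeatedly fix the first undefined (state, symbol) met by the shortest-then-alphabetical prefix, trying targets in increasing order and rejecting any under which an Accept and a Reject string meet in one state with the same remainder; add a state when all current targets are rejected. Accepting states are where Accept strings end.
a: 0a undefined. 0a->0: no, b/aaab meet in 0 with "b" left. Open state 1: 0a->1.
b: 0b undefined. 0b->0: no, b/bbb meet in 0. 0b->1: no, b/a meet in 1. Open state 2: 0b->2.
aa: 1a undefined. 1a->0: ok.
ab: 1b undefined. 1b->0: no, b/abaab meet in 2. 1b->1: ok.
ba: 2a undefined. 2a->0: no, b/bab meet in 2. 2a->1: no, b/baab meet in 2. 2a->2: no, b/baa meet in 2. Open state 3: 2a->3.
bb: 2b undefined. 2b->0: no, b/bbb meet in 2. 2b->1: no, aaaba/bbaaa meet in 0. 2b->2: no, b/bbb meet in 2. 2b->3: ok.
baa: 3a undefined. 3a->0: no, b/baab meet in 2. 3a->1: no, baaaba/ba meet in 3. 3a->2: no, b/baa meet in 2. 3a->3: ok.
bab: 3b undefined. 3b->0: no, baaaba/a meet in 1. 3b->1: ok.
All examples now run through 4 states with every (state, symbol) defined. Accept strings end in {0,2}, Reject strings end in {1,3}; accept={0,2}.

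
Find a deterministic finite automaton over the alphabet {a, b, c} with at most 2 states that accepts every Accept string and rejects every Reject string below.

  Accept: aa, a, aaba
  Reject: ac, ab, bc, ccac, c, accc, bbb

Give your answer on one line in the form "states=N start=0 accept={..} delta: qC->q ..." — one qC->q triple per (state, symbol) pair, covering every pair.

states=2 start=0 accept={0} delta: 0a->0 0b->1 0c->1 1a->0 1b->0 1c->1

Fold the examples into a partial DFA from state 0: repeatedly fix the first undefined (state, symbol) met by the shortest-then-alphabetical prefix, trying targets in increasing order and rejecting any under which an Accept and a Reject string meet in one state with the same remainder; add a state when all current targets are rejected. Accepting states are where Accept strings end.
a: 0a undefined. 0a->0: ok.
b: 0b undefined. 0b->0: no, aa/ab meet in 0. Open state 1: 0b->1.
c: 0c undefined. 0c->0: no, aa/ac meet in 0. 0c->1: ok.
bb: 1b undefined. 1b->0: ok.
bc: 1c undefined. 1c->0: no, aa/bc meet in 0. 1c->1: ok.
cca: 1a undefined. 1a->0: ok.
All examples now run through 2 states with every (state, symbol) defined. Accept strings end in {0}, Reject strings end in {1}; accept={0}.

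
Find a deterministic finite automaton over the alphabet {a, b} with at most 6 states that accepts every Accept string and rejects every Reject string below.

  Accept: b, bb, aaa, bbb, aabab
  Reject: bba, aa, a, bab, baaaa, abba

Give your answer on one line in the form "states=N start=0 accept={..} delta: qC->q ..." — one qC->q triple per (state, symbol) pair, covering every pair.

states=3 start=0 accept={0} delta: 0a->1 0b->0 1a->2 1b->1 2a->0 2b->2

State merging on the prefix tree: take the shortest (then alphabetical) example prefix whose next move is undefined and point that move at state 0, else 1, else 2, ...; a target is out if some Accept/Reject pair would then sit in one state with the same input left (inseparable). If every existing state is out, open a new one.
a: 0a undefined. 0a->0: no, aaa/aa meet in 0. Open state 1: 0a->1.
b: 0b undefined. 0b->0: ok.
aa: 1a undefined. 1a->0: no, b/aa meet in 0. 1a->1: no, aaa/bba meet in 1. Open state 2: 1a->2.
ab: 1b undefined. 1b->0: no, b/bab meet in 0. 1b->1: ok.
aaa: 2a undefined. 2a->0: ok.
aab: 2b undefined. 2b->0: no, aabab/bba meet in 1. 2b->1: no, aabab/bba meet in 1. 2b->2: ok.
All examples now run through 3 states with every (state, symbol) defined. Accept strings end in {0}, Reject strings end in {1,2}; accept={0}.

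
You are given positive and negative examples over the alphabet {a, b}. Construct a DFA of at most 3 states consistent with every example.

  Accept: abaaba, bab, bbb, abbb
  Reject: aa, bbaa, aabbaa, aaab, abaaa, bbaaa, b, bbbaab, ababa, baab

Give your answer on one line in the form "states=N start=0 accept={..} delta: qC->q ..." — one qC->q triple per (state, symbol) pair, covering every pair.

State merging on the prefix tree: take the shortest (then alphabetical) example prefix whose next move is undefined and point that move at state 0, else 1, else 2, ...; a target is out if some Accept/Reject pair would then sit in one state with the same input left (inseparable). If every existing state is out, open a new one.
a: 0a undefined. 0a->0: ok.
b: 0b undefined. 0b->0: no, abaaba/aa meet in 0. Open state 1: 0b->1.
ba: 1a undefined. 1a->0: no, abaaba/aa meet in 0. 1a->1: no, abaaba/ababa meet in 1 with "ba" left. Open state 2: 1a->2.
bb: 1b undefined. 1b->0: no, bbb/aaab meet in 1. 1b->1: no, bbb/aaab meet in 1. 1b->2: ok.
baa: 2a undefined. 2a->0: ok.
bab: 2b undefined. 2b->0: no, bab/aa meet in 0. 2b->1: no, abaaba/ababa meet in 2. 2b->2: ok.
All examples now run through 3 states with every (state, symbol) defined. Accept strings end in {2}, Reject strings end in {0,1}; accept={2}.

states=3 start=0 accept={2} delta: 0a->0 0b->1 1a->2 1b->2 2a->0 2b->2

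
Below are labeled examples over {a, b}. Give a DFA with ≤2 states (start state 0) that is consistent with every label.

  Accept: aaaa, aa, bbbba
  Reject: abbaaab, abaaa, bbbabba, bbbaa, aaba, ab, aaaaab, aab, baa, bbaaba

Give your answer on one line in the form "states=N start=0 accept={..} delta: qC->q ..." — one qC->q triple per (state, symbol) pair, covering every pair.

states=2 start=0 accept={0} delta: 0a->0 0b->1 1a->1 1b->0

Fold the examples into a partial DFA from state 0: repeatedly fix the first undefined (state, symbol) met by the shortest-then-alphabetical prefix, trying targets in increasing order and rejecting any under which an Accept and a Reject string meet in one state with the same remainder; add a state when all current targets are rejected. Accepting states are where Accept strings end.
a: 0a undefined. 0a->0: ok.
b: 0b undefined. 0b->0: no, aaaa/abbaaab meet in 0. Open state 1: 0b->1.
ba: 1a undefined. 1a->0: no, aaaa/abaaa meet in 0. 1a->1: ok.
bb: 1b undefined. 1b->0: ok.
All examples now run through 2 states with every (state, symbol) defined. Accept strings end in {0}, Reject strings end in {1}; accept={0}.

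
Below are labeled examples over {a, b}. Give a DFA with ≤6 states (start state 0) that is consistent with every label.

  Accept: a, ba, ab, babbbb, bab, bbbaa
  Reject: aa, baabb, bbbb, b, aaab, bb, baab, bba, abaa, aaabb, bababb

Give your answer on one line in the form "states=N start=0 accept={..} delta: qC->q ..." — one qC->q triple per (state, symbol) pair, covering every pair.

State merging on the prefix tree: take the shortest (then alphabetical) example prefix whose next move is undefined and point that move at state 0, else 1, else 2, ...; a target is out if some Accept/Reject pair would then sit in one state with the same input left (inseparable). If every existing state is out, open a new one.
a: 0a undefined. 0a->0: no, a/aa meet in 0. Open state 1: 0a->1.
b: 0b undefined. 0b->0: no, a/bba meet in 1. 0b->1: no, a/b meet in 1. Open state 2: 0b->2.
aa: 1a undefined. 1a->0: no, ab/aaab meet in 1 with "b" left. 1a->1: no, a/aa meet in 1. 1a->2: no, bab/aaab meet in 2 with "ab" left. Open state 3: 1a->3.
ab: 1b undefined. 1b->0: ok.
ba: 2a undefined. 2a->0: no, ba/baab meet in 0. 2a->1: ok.
bb: 2b undefined. 2b->0: no, a/bba meet in 1. 2b->1: no, a/bb meet in 1. 2b->2: no, a/bba meet in 1. 2b->3: no, babbbb/baab meet in 3 with "b" left. Open state 4: 2b->4.
aaa: 3a undefined. 3a->0: ok.
bba: 4a undefined. 4a->0: no, ab/bba meet in 0. 4a->1: no, a/bba meet in 1. 4a->2: ok.
bbb: 4b undefined. 4b->0: no, bbbaa/aa meet in 3. 4b->1: no, ab/bbbb meet in 0. 4b->2: no, babbbb/b meet in 2. 4b->3: no, babbbb/aa meet in 3. 4b->4: no, babbbb/bbbb meet in 4. Open state 5: 4b->5.
baab: 3b undefined. 3b->0: no, ab/baab meet in 0. 3b->1: no, a/baab meet in 1. 3b->2: ok.
bbba: 5a undefined. 5a->0: ok.
bbbb: 5b undefined. 5b->0: no, ab/bbbb meet in 0. 5b->1: no, a/bbbb meet in 1. 5b->2: ok.
All examples now run through 6 states with every (state, symbol) defined. Accept strings end in {0,1,5}, Reject strings end in {2,3,4}; accept={0,1,5}.

states=6 start=0 accept={0,1,5} delta: 0a->1 0b->2 1a->3 1b->0 2a->1 2b->4 3a->0 3b->2 4a->2 4b->5 5a->0 5b->2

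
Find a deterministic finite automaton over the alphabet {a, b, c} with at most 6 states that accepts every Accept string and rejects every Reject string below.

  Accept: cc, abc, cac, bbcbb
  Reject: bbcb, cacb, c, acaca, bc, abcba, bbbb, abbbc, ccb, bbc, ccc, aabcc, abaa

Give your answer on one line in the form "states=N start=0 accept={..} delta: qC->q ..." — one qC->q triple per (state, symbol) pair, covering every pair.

states=4 start=0 accept={3} delta: 0a->1 0b->0 0c->1 1a->1 1b->2 1c->3 2a->0 2b->3 2c->3 3a->0 3b->0 3c->0

Fold the examples into a partial DFA from state 0: repeatedly fix the first undefined (state, symbol) met by the shortest-then-alphabetical prefix, trying targets in increasing order and rejecting any under which an Accept and a Reject string meet in one state with the same remainder; add a state when all current targets are rejected. Accepting states are where Accept strings end.
a: 0a undefined. 0a->0: no, abc/bc meet in 0 with "bc" left. Open state 1: 0a->1.
b: 0b undefined. 0b->0: ok.
c: 0c undefined. 0c->0: no, cc/bbcb meet in 0. 0c->1: ok.
aa: 1a undefined. 1a->0: no, cc/aabcc meet in 1 with "c" left. 1a->1: ok.
ab: 1b undefined. 1b->0: no, cc/aabcc meet in 1 with "c" left. 1b->1: no, cc/abbbc meet in 1 with "c" left. Open state 2: 1b->2.
ac: 1c undefined. 1c->0: no, cc/cacb meet in 0. 1c->1: no, cc/c meet in 1. 1c->2: no, cc/bbcb meet in 2. Open state 3: 1c->3.
aba: 2a undefined. 2a->0: ok.
abb: 2b undefined. 2b->0: no, bbcbb/bbbb meet in 0. 2b->1: no, abc/abbbc meet in 2 with "c" left. 2b->2: no, abc/abbbc meet in 2 with "c" left. 2b->3: ok.
abc: 2c undefined. 2c->0: no, abc/bbbb meet in 0. 2c->1: no, cc/aabcc meet in 3. 2c->2: no, abc/bbcb meet in 2. 2c->3: ok.
aca: 3a undefined. 3a->0: ok.
ccb: 3b undefined. 3b->0: ok.
ccc: 3c undefined. 3c->0: ok.
All examples now run through 4 states with every (state, symbol) defined. Accept strings end in {3}, Reject strings end in {0,1,2}; accept={3}.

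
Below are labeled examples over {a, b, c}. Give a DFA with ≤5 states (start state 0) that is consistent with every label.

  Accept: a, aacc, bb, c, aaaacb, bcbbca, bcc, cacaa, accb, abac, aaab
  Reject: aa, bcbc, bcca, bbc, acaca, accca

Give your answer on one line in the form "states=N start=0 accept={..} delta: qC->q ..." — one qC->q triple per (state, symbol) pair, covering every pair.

Fold the examples into a partial DFA from state 0: repeatedly fix the first undefined (state, symbol) met by the shortest-then-alphabetical prefix, trying targets in increasing order and rejecting any under which an Accept and a Reject string meet in one state with the same remainder; add a state when all current targets are rejected. Accepting states are where Accept strings end.
a: 0a undefined. 0a->0: no, a/aa meet in 0. Open state 1: 0a->1.
b: 0b undefined. 0b->0: no, c/bbc meet in 0 with "c" left. 0b->1: ok.
c: 0c undefined. 0c->0: ok.
aa: 1a undefined. 1a->0: no, aacc/aa meet in 0. 1a->1: no, a/aa meet in 1. Open state 2: 1a->2.
ab: 1b undefined. 1b->0: no, bb/bbc meet in 0. 1b->1: ok.
ac: 1c undefined. 1c->0: no, a/bcca meet in 1. 1c->1: no, a/bcbc meet in 1. 1c->2: ok.
aaa: 2a undefined. 2a->0: no, a/acaca meet in 1. 2a->1: no, a/acaca meet in 1. 2a->2: no, cacaa/aa meet in 2. Open state 3: 2a->3.
aac: 2c undefined. 2c->0: no, a/bcca meet in 1. 2c->1: no, aacc/aa meet in 2. 2c->2: no, aacc/aa meet in 2. 2c->3: no, cacaa/bcca meet in 3 with "a" left. Open state 4: 2c->4.
bcb: 2b undefined. 2b->0: no, c/bcbc meet in 0. 2b->1: ok.
aaaa: 3a undefined. 3a->0: ok.
aaab: 3b undefined. 3b->0: ok.
aacc: 4c undefined. 4c->0: no, a/accca meet in 1. 4c->1: ok.
acac: 3c undefined. 3c->0: no, a/acaca meet in 1. 3c->1: ok.
accb: 4b undefined. 4b->0: ok.
bcca: 4a undefined. 4a->0: no, c/bcca meet in 0. 4a->1: no, a/bcca meet in 1. 4a->2: ok.
All examples now run through 5 states with every (state, symbol) defined. Accept strings end in {0,1,3,4}, Reject strings end in {2}; accept={0,1,3,4}.

states=5 start=0 accept={0,1,3,4} delta: 0a->1 0b->1 0c->0 1a->2 1b->1 1c->2 2a->3 2b->1 2c->4 3a->0 3b->0 3c->1 4a->2 4b->0 4c->1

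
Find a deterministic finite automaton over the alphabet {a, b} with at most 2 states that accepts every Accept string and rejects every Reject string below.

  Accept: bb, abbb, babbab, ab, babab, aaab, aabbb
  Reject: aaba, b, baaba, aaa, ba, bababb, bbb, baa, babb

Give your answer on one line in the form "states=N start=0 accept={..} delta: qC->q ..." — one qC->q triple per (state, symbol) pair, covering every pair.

states=2 start=0 accept={0} delta: 0a->1 0b->1 1a->1 1b->0

Fold the examples into a partial DFA from state 0: repeatedly fix the first undefined (state, symbol) met by the shortest-then-alphabetical prefix, trying targets in increasing order and rejecting any under which an Accept and a Reject string meet in one state with the same remainder; add a state when all current targets are rejected. Accepting states are where Accept strings end.
a: 0a undefined. 0a->0: no, abbb/bbb meet in 0 with "bbb" left. Open state 1: 0a->1.
b: 0b undefined. 0b->0: no, bb/b meet in 0. 0b->1: ok.
aa: 1a undefined. 1a->0: no, bb/bababb meet in 1 with "b" left. 1a->1: ok.
ab: 1b undefined. 1b->0: ok.
All examples now run through 2 states with every (state, symbol) defined. Accept strings end in {0}, Reject strings end in {1}; accept={0}.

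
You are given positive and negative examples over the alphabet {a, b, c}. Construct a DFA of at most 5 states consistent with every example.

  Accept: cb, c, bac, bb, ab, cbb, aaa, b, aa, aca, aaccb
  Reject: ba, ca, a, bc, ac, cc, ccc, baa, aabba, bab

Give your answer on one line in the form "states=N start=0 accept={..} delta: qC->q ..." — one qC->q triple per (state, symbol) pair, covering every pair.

State merging on the prefix tree: take the shortest (then alphabetical) example prefix whose next move is undefined and point that move at state 0, else 1, else 2, ...; a target is out if some Accept/Reject pair would then sit in one state with the same input left (inseparable). If every existing state is out, open a new one.
a: 0a undefined. 0a->0: no, c/ac meet in 0 with "c" left. Open state 1: 0a->1.
b: 0b undefined. 0b->0: no, c/bc meet in 0 with "c" left. 0b->1: no, aaa/baa meet in 1 with "aa" left. Open state 2: 0b->2.
c: 0c undefined. 0c->0: no, c/cc meet in 0. 0c->1: no, c/a meet in 1. 0c->2: ok.
aa: 1a undefined. 1a->0: no, aaa/a meet in 1. 1a->1: no, aaa/a meet in 1. 1a->2: no, aaa/ba meet in 2 with "a" left. Open state 3: 1a->3.
ab: 1b undefined. 1b->0: ok.
ac: 1c undefined. 1c->0: no, ab/ac meet in 0. 1c->1: ok.
ba: 2a undefined. 2a->0: no, c/bab meet in 2. 2a->1: no, bac/ba meet in 1. 2a->2: no, cb/bab meet in 2 with "b" left. 2a->3: no, aaa/baa meet in 3 with "a" left. Open state 4: 2a->4.
bb: 2b undefined. 2b->0: ok.
bc: 2c undefined. 2c->0: no, cb/bc meet in 0. 2c->1: ok.
aaa: 3a undefined. 3a->0: ok.
aab: 3b undefined. 3b->0: ok.
aac: 3c undefined. 3c->0: ok.
baa: 4a undefined. 4a->0: no, cb/baa meet in 0. 4a->1: ok.
bab: 4b undefined. 4b->0: no, cb/bab meet in 0. 4b->1: ok.
bac: 4c undefined. 4c->0: ok.
All examples now run through 5 states with every (state, symbol) defined. Accept strings end in {0,2,3}, Reject strings end in {1,4}; accept={0,2,3}.

states=5 start=0 accept={0,2,3} delta: 0a->1 0b->2 0c->2 1a->3 1b->0 1c->1 2a->4 2b->0 2c->1 3a->0 3b->0 3c->0 4a->1 4b->1 4c->0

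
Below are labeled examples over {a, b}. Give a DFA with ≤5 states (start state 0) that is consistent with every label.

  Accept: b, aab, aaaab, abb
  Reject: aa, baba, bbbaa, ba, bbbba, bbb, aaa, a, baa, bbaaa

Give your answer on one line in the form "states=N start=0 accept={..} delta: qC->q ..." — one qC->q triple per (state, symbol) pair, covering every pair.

Grow the machine one transition at a time. Run the examples from 0; the earliest place one falls off (shortest prefix, ties alphabetical) gets sent to the lowest-numbered state that keeps every Accept/Reject pair distinguishable — a pair clashes when both reach the same state with identical unread suffix — and to a fresh state only if none does.
a: 0a undefined. 0a->0: ok.
b: 0b undefined. 0b->0: no, b/aa meet in 0. Open state 1: 0b->1.
ba: 1a undefined. 1a->0: ok.
bb: 1b undefined. 1b->0: no, b/bbb meet in 1. 1b->1: no, b/bbb meet in 1. Open state 2: 1b->2.
bba: 2a undefined. 2a->0: ok.
bbb: 2b undefined. 2b->0: ok.
All examples now run through 3 states with every (state, symbol) defined. Accept strings end in {1,2}, Reject strings end in {0}; accept={1,2}.

states=3 start=0 accept={1,2} delta: 0a->0 0b->1 1a->0 1b->2 2a->0 2b->0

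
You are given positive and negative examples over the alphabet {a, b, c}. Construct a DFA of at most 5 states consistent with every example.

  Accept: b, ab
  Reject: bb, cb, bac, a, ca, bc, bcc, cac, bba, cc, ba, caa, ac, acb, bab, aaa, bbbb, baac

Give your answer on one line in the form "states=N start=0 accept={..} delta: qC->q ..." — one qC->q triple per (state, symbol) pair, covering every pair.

states=3 start=0 accept={1} delta: 0a->0 0b->1 0c->2 1a->2 1b->0 1c->0 2a->0 2b->0 2c->0

Grow the machine one transition at a time. Run the examples from 0; the earliest place one falls off (shortest prefix, ties alphabetical) gets sent to the lowest-numbered state that keeps every Accept/Reject pair distinguishable — a pair clashes when both reach the same state with identical unread suffix — and to a fresh state only if none does.
a: 0a undefined. 0a->0: ok.
b: 0b undefined. 0b->0: no, b/bb meet in 0. Open state 1: 0b->1.
c: 0c undefined. 0c->0: no, b/cb meet in 1. 0c->1: no, b/ac meet in 1. Open state 2: 0c->2.
ba: 1a undefined. 1a->0: no, b/bab meet in 1. 1a->1: no, b/ba meet in 1. 1a->2: ok.
bb: 1b undefined. 1b->0: ok.
bc: 1c undefined. 1c->0: ok.
ca: 2a undefined. 2a->0: ok.
cb: 2b undefined. 2b->0: ok.
cc: 2c undefined. 2c->0: ok.
All examples now run through 3 states with every (state, symbol) defined. Accept strings end in {1}, Reject strings end in {0,2}; accept={1}.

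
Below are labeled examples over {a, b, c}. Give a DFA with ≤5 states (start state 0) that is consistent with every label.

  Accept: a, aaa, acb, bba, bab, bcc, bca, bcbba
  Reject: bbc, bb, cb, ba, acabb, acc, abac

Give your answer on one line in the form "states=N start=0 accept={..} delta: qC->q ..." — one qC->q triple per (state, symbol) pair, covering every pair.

Grow the machine one transition at a time. Run the examples from 0; the earliest place one falls off (shortest prefix, ties alphabetical) gets sent to the lowest-numbered state that keeps every Accept/Reject pair distinguishable — a pair clashes when both reach the same state with identical unread suffix — and to a fresh state only if none does.
a: 0a undefined. 0a->0: no, acb/cb meet in 0 with "cb" left. Open state 1: 0a->1.
b: 0b undefined. 0b->0: no, a/ba meet in 1. 0b->1: no, bcc/acc meet in 1 with "cc" left. Open state 2: 0b->2.
c: 0c undefined. 0c->0: ok.
aa: 1a undefined. 1a->0: ok.
ab: 1b undefined. 1b->0: ok.
ac: 1c undefined. 1c->0: no, acb/cb meet in 2. 1c->1: no, a/acc meet in 1. 1c->2: no, acb/bb meet in 2 with "b" left. Open state 3: 1c->3.
ba: 2a undefined. 2a->0: no, bab/cb meet in 2. 2a->1: no, a/ba meet in 1. 2a->2: no, bab/bb meet in 2 with "b" left. 2a->3: ok.
bb: 2b undefined. 2b->0: ok.
bc: 2c undefined. 2c->0: no, bcc/bbc meet in 0. 2c->1: no, bcc/ba meet in 3. 2c->2: no, bcc/cb meet in 2. 2c->3: no, bcc/acc meet in 3 with "c" left. Open state 4: 2c->4.
aca: 3a undefined. 3a->0: ok.
acb: 3b undefined. 3b->0: no, acb/bbc meet in 0. 3b->1: ok.
acc: 3c undefined. 3c->0: ok.
bca: 4a undefined. 4a->0: no, bca/bbc meet in 0. 4a->1: ok.
bcb: 4b undefined. 4b->0: no, bcbba/ba meet in 3. 4b->1: ok.
bcc: 4c undefined. 4c->0: no, bcc/bbc meet in 0. 4c->1: ok.
All examples now run through 5 states with every (state, symbol) defined. Accept strings end in {1}, Reject strings end in {0,2,3}; accept={1}.

states=5 start=0 accept={1} delta: 0a->1 0b->2 0c->0 1a->0 1b->0 1c->3 2a->3 2b->0 2c->4 3a->0 3b->1 3c->0 4a->1 4b->1 4c->1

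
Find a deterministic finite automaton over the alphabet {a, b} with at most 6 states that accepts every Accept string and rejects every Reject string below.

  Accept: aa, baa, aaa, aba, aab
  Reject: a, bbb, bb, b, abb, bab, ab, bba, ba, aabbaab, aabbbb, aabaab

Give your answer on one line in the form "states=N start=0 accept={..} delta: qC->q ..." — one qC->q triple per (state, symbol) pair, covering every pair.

states=5 start=0 accept={2,3} delta: 0a->1 0b->0 1a->2 1b->1 2a->2 2b->3 3a->0 3b->4 4a->0 4b->0

State merging on the prefix tree: take the shortest (then alphabetical) example prefix whose next move is undefined and point that move at state 0, else 1, else 2, ...; a target is out if some Accept/Reject pair would then sit in one state with the same input left (inseparable). If every existing state is out, open a new one.
a: 0a undefined. 0a->0: no, aa/a meet in 0. Open state 1: 0a->1.
b: 0b undefined. 0b->0: ok.
aa: 1a undefined. 1a->0: no, aa/bbb meet in 0. 1a->1: no, aa/a meet in 1. Open state 2: 1a->2.
ab: 1b undefined. 1b->0: no, aba/a meet in 1. 1b->1: ok.
aaa: 2a undefined. 2a->0: no, aaa/bbb meet in 0. 2a->1: no, aaa/a meet in 1. 2a->2: ok.
aab: 2b undefined. 2b->0: no, aab/bbb meet in 0. 2b->1: no, aab/a meet in 1. 2b->2: no, aa/aabbaab meet in 2. Open state 3: 2b->3.
aaba: 3a undefined. 3a->0: ok.
aabb: 3b undefined. 3b->0: no, aab/aabbaab meet in 3. 3b->1: no, aab/aabbaab meet in 3. 3b->2: no, aa/aabbbb meet in 2. 3b->3: no, aab/aabbbb meet in 3. Open state 4: 3b->4.
aabba: 4a undefined. 4a->0: ok.
aabbb: 4b undefined. 4b->0: ok.
All examples now run through 5 states with every (state, symbol) defined. Accept strings end in {2,3}, Reject strings end in {0,1}; accept={2,3}.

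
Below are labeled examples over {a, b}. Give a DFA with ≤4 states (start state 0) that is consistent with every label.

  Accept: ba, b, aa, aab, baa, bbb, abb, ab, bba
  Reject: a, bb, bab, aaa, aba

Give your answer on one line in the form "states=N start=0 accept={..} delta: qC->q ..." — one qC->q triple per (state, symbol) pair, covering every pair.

Fold the examples into a partial DFA from state 0: repeatedly fix the first undefined (state, symbol) met by the shortest-then-alphabetical prefix, trying targets in increasing order and rejecting any under which an Accept and a Reject string meet in one state with the same remainder; add a state when all current targets are rejected. Accepting states are where Accept strings end.
a: 0a undefined. 0a->0: no, ba/aba meet in 0 with "ba" left. Open state 1: 0a->1.
b: 0b undefined. 0b->0: no, ba/a meet in 1. 0b->1: no, b/a meet in 1. Open state 2: 0b->2.
aa: 1a undefined. 1a->0: ok.
ab: 1b undefined. 1b->0: ok.
ba: 2a undefined. 2a->0: no, b/bab meet in 2. 2a->1: no, ba/a meet in 1. 2a->2: ok.
bb: 2b undefined. 2b->0: no, aa/bb meet in 0. 2b->1: ok.
All examples now run through 3 states with every (state, symbol) defined. Accept strings end in {0,2}, Reject strings end in {1}; accept={0,2}.

states=3 start=0 accept={0,2} delta: 0a->1 0b->2 1a->0 1b->0 2a->2 2b->1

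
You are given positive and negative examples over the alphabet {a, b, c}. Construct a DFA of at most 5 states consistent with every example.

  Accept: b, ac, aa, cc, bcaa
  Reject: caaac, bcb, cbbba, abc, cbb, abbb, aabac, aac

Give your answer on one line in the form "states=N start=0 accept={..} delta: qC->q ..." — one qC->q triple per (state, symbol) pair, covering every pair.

states=4 start=0 accept={0,2} delta: 0a->1 0b->0 0c->1 1a->2 1b->3 1c->0 2a->2 2b->1 2c->1 3a->1 3b->1 3c->1

Grow the machine one transition at a time. Run the examples from 0; the earliest place one falls off (shortest prefix, ties alphabetical) gets sent to the lowest-numbered state that keeps every Accept/Reject pair distinguishable — a pair clashes when both reach the same state with identical unread suffix — and to a fresh state only if none does.
a: 0a undefined. 0a->0: no, ac/aac meet in 0 with "c" left. Open state 1: 0a->1.
b: 0b undefined. 0b->0: ok.
c: 0c undefined. 0c->0: no, b/bcb meet in 0. 0c->1: ok.
aa: 1a undefined. 1a->0: no, ac/aabac meet in 1 with "c" left. 1a->1: no, ac/caaac meet in 1 with "c" left. Open state 2: 1a->2.
ab: 1b undefined. 1b->0: no, b/bcb meet in 0. 1b->1: no, ac/abc meet in 1 with "c" left. 1b->2: no, aa/bcb meet in 2. Open state 3: 1b->3.
ac: 1c undefined. 1c->0: ok.
aab: 2b undefined. 2b->0: no, b/aabac meet in 0. 2b->1: ok.
aac: 2c undefined. 2c->0: no, b/aabac meet in 0. 2c->1: ok.
abb: 3b undefined. 3b->0: no, b/cbb meet in 0. 3b->1: ok.
abc: 3c undefined. 3c->0: no, b/abc meet in 0. 3c->1: ok.
caa: 2a undefined. 2a->0: no, b/caaac meet in 0. 2a->1: no, bcaa/caaac meet in 1. 2a->2: ok.
cbbba: 3a undefined. 3a->0: no, b/cbbba meet in 0. 3a->1: ok.
All examples now run through 4 states with every (state, symbol) defined. Accept strings end in {0,2}, Reject strings end in {1,3}; accept={0,2}.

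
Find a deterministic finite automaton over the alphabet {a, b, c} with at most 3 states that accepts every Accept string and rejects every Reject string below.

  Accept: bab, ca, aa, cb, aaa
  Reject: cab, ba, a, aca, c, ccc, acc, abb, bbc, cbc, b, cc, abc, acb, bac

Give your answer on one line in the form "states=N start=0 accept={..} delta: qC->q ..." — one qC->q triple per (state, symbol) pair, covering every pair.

State merging on the prefix tree: take the shortest (then alphabetical) example prefix whose next move is undefined and point that move at state 0, else 1, else 2, ...; a target is out if some Accept/Reject pair would then sit in one state with the same input left (inseparable). If every existing state is out, open a new one.
a: 0a undefined. 0a->0: no, ca/aca meet in 0 with "ca" left. Open state 1: 0a->1.
b: 0b undefined. 0b->0: ok.
c: 0c undefined. 0c->0: no, bab/cab meet in 1 with "b" left. 0c->1: ok.
aa: 1a undefined. 1a->0: no, ca/cab meet in 0. 1a->1: no, bab/cab meet in 1 with "b" left. Open state 2: 1a->2.
ab: 1b undefined. 1b->0: no, bab/abb meet in 0. 1b->1: no, bab/ba meet in 1. 1b->2: ok.
ac: 1c undefined. 1c->0: ok.
aaa: 2a undefined. 2a->0: no, aaa/b meet in 0. 2a->1: no, aaa/ba meet in 1. 2a->2: ok.
abb: 2b undefined. 2b->0: ok.
abc: 2c undefined. 2c->0: ok.
All examples now run through 3 states with every (state, symbol) defined. Accept strings end in {2}, Reject strings end in {0,1}; accept={2}.

states=3 start=0 accept={2} delta: 0a->1 0b->0 0c->1 1a->2 1b->2 1c->0 2a->2 2b->0 2c->0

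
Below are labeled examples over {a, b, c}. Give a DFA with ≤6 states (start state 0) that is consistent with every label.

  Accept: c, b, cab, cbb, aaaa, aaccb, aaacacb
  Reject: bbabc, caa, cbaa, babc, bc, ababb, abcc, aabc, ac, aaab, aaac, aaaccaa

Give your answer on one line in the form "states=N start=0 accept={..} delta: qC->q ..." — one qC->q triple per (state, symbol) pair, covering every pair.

states=5 start=0 accept={0,1} delta: 0a->1 0b->1 0c->0 1a->2 1b->1 1c->2 2a->3 2b->2 2c->3 3a->0 3b->2 3c->4 4a->0 4b->0 4c->0

State merging on the prefix tree: take the shortest (then alphabetical) example prefix whose next move is undefined and point that move at state 0, else 1, else 2, ...; a target is out if some Accept/Reject pair would then sit in one state with the same input left (inseparable). If every existing state is out, open a new one.
a: 0a undefined. 0a->0: no, c/ac meet in 0 with "c" left. Open state 1: 0a->1.
b: 0b undefined. 0b->0: no, c/bc meet in 0 with "c" left. 0b->1: ok.
c: 0c undefined. 0c->0: ok.
aa: 1a undefined. 1a->0: no, c/caa meet in 0. 1a->1: no, b/caa meet in 1. Open state 2: 1a->2.
ab: 1b undefined. 1b->0: no, c/bbabc meet in 0. 1b->1: ok.
ac: 1c undefined. 1c->0: no, c/bc meet in 0. 1c->1: no, b/bc meet in 1. 1c->2: ok.
aaa: 2a undefined. 2a->0: no, c/cbaa meet in 0. 2a->1: no, b/cbaa meet in 1. 2a->2: no, aaaa/caa meet in 2. Open state 3: 2a->3.
aab: 2b undefined. 2b->0: no, c/bbabc meet in 0. 2b->1: no, b/ababb meet in 1. 2b->2: ok.
aac: 2c undefined. 2c->0: no, c/bbabc meet in 0. 2c->1: no, b/bbabc meet in 1. 2c->2: no, aaccb/bbabc meet in 2. 2c->3: ok.
aaaa: 3a undefined. 3a->0: ok.
aaab: 3b undefined. 3b->0: no, c/aaab meet in 0. 3b->1: no, b/aaab meet in 1. 3b->2: ok.
aaac: 3c undefined. 3c->0: no, c/aaac meet in 0. 3c->1: no, c/aaaccaa meet in 0. 3c->2: no, b/aaaccaa meet in 1. 3c->3: no, b/aaaccaa meet in 1. Open state 4: 3c->4.
aaaca: 4a undefined. 4a->0: ok.
aaacc: 4c undefined. 4c->0: ok.
aaccb: 4b undefined. 4b->0: ok.
All examples now run through 5 states with every (state, symbol) defined. Accept strings end in {0,1}, Reject strings end in {2,3,4}; accept={0,1}.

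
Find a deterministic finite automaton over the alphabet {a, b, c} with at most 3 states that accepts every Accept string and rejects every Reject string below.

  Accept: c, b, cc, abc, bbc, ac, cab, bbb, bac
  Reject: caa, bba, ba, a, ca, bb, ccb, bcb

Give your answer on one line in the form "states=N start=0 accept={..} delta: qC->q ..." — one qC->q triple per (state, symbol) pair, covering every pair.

Grow the machine one transition at a time. Run the examples from 0; the earliest place one falls off (shortest prefix, ties alphabetical) gets sent to the lowest-numbered state that keeps every Accept/Reject pair distinguishable — a pair clashes when both reach the same state with identical unread suffix — and to a fresh state only if none does.
a: 0a undefined. 0a->0: ok.
b: 0b undefined. 0b->0: no, b/bba meet in 0. Open state 1: 0b->1.
c: 0c undefined. 0c->0: no, c/caa meet in 0. 0c->1: ok.
ba: 1a undefined. 1a->0: ok.
bb: 1b undefined. 1b->0: ok.
bc: 1c undefined. 1c->0: no, c/ccb meet in 1. 1c->1: ok.
All examples now run through 2 states with every (state, symbol) defined. Accept strings end in {1}, Reject strings end in {0}; accept={1}.

states=2 start=0 accept={1} delta: 0a->0 0b->1 0c->1 1a->0 1b->0 1c->1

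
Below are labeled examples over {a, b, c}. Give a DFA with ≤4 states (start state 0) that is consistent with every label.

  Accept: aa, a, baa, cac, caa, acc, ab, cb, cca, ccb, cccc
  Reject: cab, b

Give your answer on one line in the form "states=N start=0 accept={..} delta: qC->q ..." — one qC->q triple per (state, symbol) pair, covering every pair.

Grow the machine one transition at a time. Run the examples from 0; the earliest place one falls off (shortest prefix, ties alphabetical) gets sent to the lowest-numbered state that keeps every Accept/Reject pair distinguishable — a pair clashes when both reach the same state with identical unread suffix — and to a fresh state only if none does.
a: 0a undefined. 0a->0: no, ab/b meet in 0 with "b" left. Open state 1: 0a->1.
b: 0b undefined. 0b->0: ok.
c: 0c undefined. 0c->0: no, ab/cab meet in 1 with "b" left. 0c->1: ok.
aa: 1a undefined. 1a->0: no, aa/cab meet in 0. 1a->1: no, ab/cab meet in 1 with "b" left. Open state 2: 1a->2.
ab: 1b undefined. 1b->0: no, ab/b meet in 0. 1b->1: ok.
ac: 1c undefined. 1c->0: no, ccb/b meet in 0. 1c->1: ok.
caa: 2a undefined. 2a->0: no, caa/b meet in 0. 2a->1: ok.
cab: 2b undefined. 2b->0: ok.
cac: 2c undefined. 2c->0: no, cac/cab meet in 0. 2c->1: ok.
All examples now run through 3 states with every (state, symbol) defined. Accept strings end in {1,2}, Reject strings end in {0}; accept={1,2}.

states=3 start=0 accept={1,2} delta: 0a->1 0b->0 0c->1 1a->2 1b->1 1c->1 2a->1 2b->0 2c->1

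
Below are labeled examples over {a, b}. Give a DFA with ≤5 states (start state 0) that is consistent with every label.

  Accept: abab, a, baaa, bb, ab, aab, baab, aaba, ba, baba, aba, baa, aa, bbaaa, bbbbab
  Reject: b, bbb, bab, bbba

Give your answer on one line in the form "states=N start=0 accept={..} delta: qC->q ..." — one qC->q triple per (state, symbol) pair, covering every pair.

Grow the machine one transition at a time. Run the examples from 0; the earliest place one falls off (shortest prefix, ties alphabetical) gets sent to the lowest-numbered state that keeps every Accept/Reject pair distinguishable — a pair clashes when both reach the same state with identical unread suffix — and to a fresh state only if none does.
a: 0a undefined. 0a->0: no, abab/bab meet in 0 with "bab" left. Open state 1: 0a->1.
b: 0b undefined. 0b->0: no, a/bbba meet in 1. 0b->1: no, a/b meet in 1. Open state 2: 0b->2.
aa: 1a undefined. 1a->0: no, aab/b meet in 2. 1a->1: ok.
ab: 1b undefined. 1b->0: ok.
ba: 2a undefined. 2a->0: ok.
bb: 2b undefined. 2b->0: no, abab/bbba meet in 0. 2b->1: no, abab/bbb meet in 0. 2b->2: no, abab/bbba meet in 0. Open state 3: 2b->3.
bba: 3a undefined. 3a->0: ok.
bbb: 3b undefined. 3b->0: no, abab/bbb meet in 0. 3b->1: no, a/bbb meet in 1. 3b->2: no, abab/bbba meet in 0. 3b->3: no, abab/bbba meet in 0. Open state 4: 3b->4.
bbba: 4a undefined. 4a->0: no, abab/bbba meet in 0. 4a->1: no, a/bbba meet in 1. 4a->2: ok.
bbbb: 4b undefined. 4b->0: ok.
All examples now run through 5 states with every (state, symbol) defined. Accept strings end in {0,1,3}, Reject strings end in {2,4}; accept={0,1,3}.

states=5 start=0 accept={0,1,3} delta: 0a->1 0b->2 1a->1 1b->0 2a->0 2b->3 3a->0 3b->4 4a->2 4b->0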